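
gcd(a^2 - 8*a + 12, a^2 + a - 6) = a - 2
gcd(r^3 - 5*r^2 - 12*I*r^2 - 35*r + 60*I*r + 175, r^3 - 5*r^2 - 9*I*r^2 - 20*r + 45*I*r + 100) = r^2 + r*(-5 - 5*I) + 25*I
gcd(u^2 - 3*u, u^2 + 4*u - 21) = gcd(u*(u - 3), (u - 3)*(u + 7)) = u - 3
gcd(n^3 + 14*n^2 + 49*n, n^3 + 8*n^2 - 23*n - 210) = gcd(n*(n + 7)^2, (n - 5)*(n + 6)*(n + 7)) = n + 7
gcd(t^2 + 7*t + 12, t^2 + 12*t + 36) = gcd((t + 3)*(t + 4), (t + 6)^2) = 1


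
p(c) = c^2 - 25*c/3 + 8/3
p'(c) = 2*c - 25/3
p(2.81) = -12.85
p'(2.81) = -2.71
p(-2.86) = 34.68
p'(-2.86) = -14.05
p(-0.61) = 8.12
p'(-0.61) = -9.55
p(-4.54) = 61.11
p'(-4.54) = -17.41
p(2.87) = -13.01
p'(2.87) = -2.59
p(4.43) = -14.63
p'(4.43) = 0.53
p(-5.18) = 72.67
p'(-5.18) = -18.69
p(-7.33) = 117.48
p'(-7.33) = -22.99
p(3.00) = -13.33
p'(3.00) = -2.33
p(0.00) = 2.67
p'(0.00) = -8.33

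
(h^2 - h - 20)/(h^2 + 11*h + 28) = (h - 5)/(h + 7)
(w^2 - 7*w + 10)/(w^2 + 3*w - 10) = (w - 5)/(w + 5)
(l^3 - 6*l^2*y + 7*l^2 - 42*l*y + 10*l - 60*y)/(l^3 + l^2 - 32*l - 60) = (l - 6*y)/(l - 6)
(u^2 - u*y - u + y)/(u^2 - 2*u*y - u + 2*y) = (-u + y)/(-u + 2*y)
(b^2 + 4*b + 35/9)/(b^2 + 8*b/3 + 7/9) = (3*b + 5)/(3*b + 1)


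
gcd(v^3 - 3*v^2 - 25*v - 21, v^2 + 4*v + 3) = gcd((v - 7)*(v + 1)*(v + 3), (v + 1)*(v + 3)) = v^2 + 4*v + 3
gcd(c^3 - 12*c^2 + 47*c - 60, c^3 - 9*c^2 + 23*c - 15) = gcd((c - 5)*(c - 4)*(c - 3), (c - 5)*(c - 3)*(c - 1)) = c^2 - 8*c + 15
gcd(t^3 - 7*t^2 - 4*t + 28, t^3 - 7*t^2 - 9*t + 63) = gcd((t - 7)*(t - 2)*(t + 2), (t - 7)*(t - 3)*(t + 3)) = t - 7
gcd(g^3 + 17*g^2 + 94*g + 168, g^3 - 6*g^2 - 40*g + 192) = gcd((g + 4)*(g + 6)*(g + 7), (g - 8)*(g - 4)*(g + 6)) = g + 6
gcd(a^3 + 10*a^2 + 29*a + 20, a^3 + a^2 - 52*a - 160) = a^2 + 9*a + 20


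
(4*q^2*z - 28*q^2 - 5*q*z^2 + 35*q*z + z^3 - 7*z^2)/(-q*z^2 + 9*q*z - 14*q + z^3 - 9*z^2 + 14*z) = (-4*q + z)/(z - 2)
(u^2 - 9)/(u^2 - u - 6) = (u + 3)/(u + 2)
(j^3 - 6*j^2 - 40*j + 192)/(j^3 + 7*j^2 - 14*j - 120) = (j - 8)/(j + 5)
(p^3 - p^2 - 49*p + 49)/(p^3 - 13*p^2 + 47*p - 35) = (p + 7)/(p - 5)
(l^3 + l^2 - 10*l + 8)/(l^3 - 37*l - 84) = (l^2 - 3*l + 2)/(l^2 - 4*l - 21)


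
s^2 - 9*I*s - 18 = (s - 6*I)*(s - 3*I)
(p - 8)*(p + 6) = p^2 - 2*p - 48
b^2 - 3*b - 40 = (b - 8)*(b + 5)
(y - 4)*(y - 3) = y^2 - 7*y + 12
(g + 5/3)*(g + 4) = g^2 + 17*g/3 + 20/3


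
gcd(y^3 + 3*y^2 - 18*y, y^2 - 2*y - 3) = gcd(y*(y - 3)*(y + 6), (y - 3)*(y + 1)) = y - 3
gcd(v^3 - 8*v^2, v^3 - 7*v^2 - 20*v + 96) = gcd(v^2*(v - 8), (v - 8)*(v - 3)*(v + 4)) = v - 8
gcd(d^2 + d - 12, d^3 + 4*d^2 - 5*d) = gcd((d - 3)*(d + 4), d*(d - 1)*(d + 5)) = 1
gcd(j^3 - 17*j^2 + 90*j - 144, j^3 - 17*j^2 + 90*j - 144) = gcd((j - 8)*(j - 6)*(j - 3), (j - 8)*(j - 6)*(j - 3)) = j^3 - 17*j^2 + 90*j - 144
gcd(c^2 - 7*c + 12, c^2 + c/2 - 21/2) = c - 3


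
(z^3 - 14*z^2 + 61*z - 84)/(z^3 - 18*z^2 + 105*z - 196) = (z - 3)/(z - 7)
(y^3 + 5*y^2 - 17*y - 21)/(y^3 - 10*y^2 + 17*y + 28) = (y^2 + 4*y - 21)/(y^2 - 11*y + 28)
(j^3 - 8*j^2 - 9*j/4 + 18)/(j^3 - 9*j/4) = (j - 8)/j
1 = 1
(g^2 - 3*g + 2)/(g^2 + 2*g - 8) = (g - 1)/(g + 4)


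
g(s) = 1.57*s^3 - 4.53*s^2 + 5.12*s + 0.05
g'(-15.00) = 1200.77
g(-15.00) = -6394.75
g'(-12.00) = 792.08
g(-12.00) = -3426.67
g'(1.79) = 3.99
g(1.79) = 3.70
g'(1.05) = 0.80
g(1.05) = 2.25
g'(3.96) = 43.10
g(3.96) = 46.78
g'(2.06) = 6.44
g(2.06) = 5.10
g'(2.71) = 15.16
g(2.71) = 11.90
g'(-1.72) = 34.64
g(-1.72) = -30.15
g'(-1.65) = 32.89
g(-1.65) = -27.78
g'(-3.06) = 76.95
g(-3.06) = -103.02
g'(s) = 4.71*s^2 - 9.06*s + 5.12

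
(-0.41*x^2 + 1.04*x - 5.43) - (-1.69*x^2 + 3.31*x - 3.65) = 1.28*x^2 - 2.27*x - 1.78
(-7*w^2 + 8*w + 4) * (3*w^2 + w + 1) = -21*w^4 + 17*w^3 + 13*w^2 + 12*w + 4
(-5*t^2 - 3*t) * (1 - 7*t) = 35*t^3 + 16*t^2 - 3*t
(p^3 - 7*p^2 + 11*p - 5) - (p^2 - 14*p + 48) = p^3 - 8*p^2 + 25*p - 53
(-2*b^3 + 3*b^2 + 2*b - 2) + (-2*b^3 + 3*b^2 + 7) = -4*b^3 + 6*b^2 + 2*b + 5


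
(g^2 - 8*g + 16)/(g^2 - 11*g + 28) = (g - 4)/(g - 7)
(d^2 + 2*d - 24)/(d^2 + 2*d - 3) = (d^2 + 2*d - 24)/(d^2 + 2*d - 3)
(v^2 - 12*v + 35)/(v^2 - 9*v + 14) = (v - 5)/(v - 2)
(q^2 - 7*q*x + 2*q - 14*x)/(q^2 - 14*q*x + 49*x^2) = (-q - 2)/(-q + 7*x)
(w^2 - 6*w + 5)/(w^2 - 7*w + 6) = (w - 5)/(w - 6)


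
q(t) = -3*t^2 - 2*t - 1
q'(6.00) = -38.00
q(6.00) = -121.00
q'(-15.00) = 88.00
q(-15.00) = -646.00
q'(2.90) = -19.40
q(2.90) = -32.03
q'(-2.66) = 13.96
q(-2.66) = -16.91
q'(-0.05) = -1.70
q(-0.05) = -0.91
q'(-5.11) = 28.66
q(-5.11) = -69.12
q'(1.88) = -13.28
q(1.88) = -15.36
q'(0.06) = -2.36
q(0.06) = -1.13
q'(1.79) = -12.74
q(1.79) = -14.19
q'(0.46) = -4.76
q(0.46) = -2.55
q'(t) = -6*t - 2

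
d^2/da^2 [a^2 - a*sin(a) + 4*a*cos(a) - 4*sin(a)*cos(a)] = a*sin(a) - 4*a*cos(a) - 8*sin(a) + 8*sin(2*a) - 2*cos(a) + 2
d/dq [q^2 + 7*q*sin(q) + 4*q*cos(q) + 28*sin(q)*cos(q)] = -4*q*sin(q) + 7*q*cos(q) + 2*q + 7*sin(q) + 4*cos(q) + 28*cos(2*q)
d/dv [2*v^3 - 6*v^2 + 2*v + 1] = 6*v^2 - 12*v + 2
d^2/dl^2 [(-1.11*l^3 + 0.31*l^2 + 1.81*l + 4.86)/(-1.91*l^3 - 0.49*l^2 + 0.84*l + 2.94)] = (-4.33952*l^6 - 28.933062*l^5 - 151.108122*l^4 - 99.314138*l^3 - 68.41548*l^2 - 109.821348*l - 17.280144)/(6.967871*l^9 + 5.362707*l^8 - 7.817439*l^7 - 36.775529*l^6 - 13.07124*l^5 + 27.221166*l^4 + 56.195748*l^3 + 6.4827*l^2 - 21.781872*l - 25.412184)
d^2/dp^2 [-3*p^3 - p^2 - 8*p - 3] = -18*p - 2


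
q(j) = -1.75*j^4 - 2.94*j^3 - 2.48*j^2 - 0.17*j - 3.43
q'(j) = -7.0*j^3 - 8.82*j^2 - 4.96*j - 0.17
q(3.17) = -299.26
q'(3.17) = -327.51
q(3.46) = -406.30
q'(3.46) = -412.87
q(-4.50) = -502.59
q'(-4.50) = 481.42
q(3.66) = -495.44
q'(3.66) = -479.67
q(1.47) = -26.55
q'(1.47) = -48.76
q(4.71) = -1227.67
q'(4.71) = -950.61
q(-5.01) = -797.64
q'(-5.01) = 683.56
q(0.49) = -4.56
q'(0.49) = -5.54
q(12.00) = -41730.91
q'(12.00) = -13425.77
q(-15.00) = -79230.13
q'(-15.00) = 21714.73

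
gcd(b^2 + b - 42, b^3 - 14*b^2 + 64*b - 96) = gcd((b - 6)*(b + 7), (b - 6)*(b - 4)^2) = b - 6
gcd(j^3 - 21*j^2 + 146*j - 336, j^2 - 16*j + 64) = j - 8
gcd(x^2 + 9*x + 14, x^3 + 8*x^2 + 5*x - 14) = x^2 + 9*x + 14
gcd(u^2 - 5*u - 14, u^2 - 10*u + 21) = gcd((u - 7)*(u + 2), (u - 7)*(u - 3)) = u - 7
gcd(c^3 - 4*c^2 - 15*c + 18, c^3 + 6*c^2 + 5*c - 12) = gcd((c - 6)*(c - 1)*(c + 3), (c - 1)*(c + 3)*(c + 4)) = c^2 + 2*c - 3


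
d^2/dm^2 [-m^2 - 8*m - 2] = -2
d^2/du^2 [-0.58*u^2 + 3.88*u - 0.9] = -1.16000000000000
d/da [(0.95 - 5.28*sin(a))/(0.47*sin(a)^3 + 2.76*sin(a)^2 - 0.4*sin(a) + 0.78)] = (4.9632*sin(a)^3 + 13.2333*sin(a)^2 - 5.244*sin(a) - 3.7384)*cos(a)/(0.2209*sin(a)^6 + 2.5944*sin(a)^5 + 7.2416*sin(a)^4 - 1.4748*sin(a)^3 + 4.4656*sin(a)^2 - 0.624*sin(a) + 0.6084)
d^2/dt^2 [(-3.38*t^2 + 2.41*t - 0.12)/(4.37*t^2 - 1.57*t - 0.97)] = (-1.13686837721616e-13*t^4 + 45.667374*t^3 - 99.71466*t^2 + 66.234342*t - 15.309774)/(83.453453*t^6 - 89.946399*t^5 - 23.25714*t^4 + 36.060545*t^3 + 5.16234*t^2 - 4.431639*t - 0.912673)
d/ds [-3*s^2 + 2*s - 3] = 2 - 6*s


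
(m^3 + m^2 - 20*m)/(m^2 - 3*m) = (m^2 + m - 20)/(m - 3)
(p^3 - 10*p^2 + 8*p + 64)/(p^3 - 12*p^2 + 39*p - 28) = (p^2 - 6*p - 16)/(p^2 - 8*p + 7)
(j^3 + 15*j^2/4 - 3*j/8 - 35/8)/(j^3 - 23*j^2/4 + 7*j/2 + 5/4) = (8*j^2 + 38*j + 35)/(2*(4*j^2 - 19*j - 5))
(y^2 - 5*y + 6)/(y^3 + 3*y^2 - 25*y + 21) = (y - 2)/(y^2 + 6*y - 7)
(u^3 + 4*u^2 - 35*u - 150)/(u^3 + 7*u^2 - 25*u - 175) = (u^2 - u - 30)/(u^2 + 2*u - 35)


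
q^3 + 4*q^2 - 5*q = q*(q - 1)*(q + 5)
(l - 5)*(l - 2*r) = l^2 - 2*l*r - 5*l + 10*r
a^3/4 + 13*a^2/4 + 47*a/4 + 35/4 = (a/4 + 1/4)*(a + 5)*(a + 7)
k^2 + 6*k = k*(k + 6)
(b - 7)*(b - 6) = b^2 - 13*b + 42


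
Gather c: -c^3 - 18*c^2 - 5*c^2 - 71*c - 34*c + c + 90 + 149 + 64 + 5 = -c^3 - 23*c^2 - 104*c + 308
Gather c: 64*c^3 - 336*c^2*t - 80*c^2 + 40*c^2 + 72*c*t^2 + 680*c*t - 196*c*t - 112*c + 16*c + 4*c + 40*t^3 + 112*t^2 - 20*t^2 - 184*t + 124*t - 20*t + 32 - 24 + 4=64*c^3 + c^2*(-336*t - 40) + c*(72*t^2 + 484*t - 92) + 40*t^3 + 92*t^2 - 80*t + 12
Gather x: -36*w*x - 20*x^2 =-36*w*x - 20*x^2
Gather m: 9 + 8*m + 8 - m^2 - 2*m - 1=-m^2 + 6*m + 16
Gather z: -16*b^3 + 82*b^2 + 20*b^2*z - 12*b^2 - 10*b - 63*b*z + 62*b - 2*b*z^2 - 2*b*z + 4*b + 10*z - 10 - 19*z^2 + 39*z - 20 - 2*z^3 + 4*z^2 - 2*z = -16*b^3 + 70*b^2 + 56*b - 2*z^3 + z^2*(-2*b - 15) + z*(20*b^2 - 65*b + 47) - 30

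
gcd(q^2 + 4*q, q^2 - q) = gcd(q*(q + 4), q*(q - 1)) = q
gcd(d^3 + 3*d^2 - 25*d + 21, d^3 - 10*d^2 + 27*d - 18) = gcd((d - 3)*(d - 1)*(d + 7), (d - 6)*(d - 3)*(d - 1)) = d^2 - 4*d + 3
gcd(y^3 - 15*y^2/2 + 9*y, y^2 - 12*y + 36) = y - 6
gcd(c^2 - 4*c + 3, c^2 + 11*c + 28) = 1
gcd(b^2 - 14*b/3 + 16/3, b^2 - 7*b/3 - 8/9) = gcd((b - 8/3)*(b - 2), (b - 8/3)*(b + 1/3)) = b - 8/3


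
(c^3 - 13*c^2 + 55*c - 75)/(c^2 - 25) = (c^2 - 8*c + 15)/(c + 5)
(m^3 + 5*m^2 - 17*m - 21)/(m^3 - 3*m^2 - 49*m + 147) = (m + 1)/(m - 7)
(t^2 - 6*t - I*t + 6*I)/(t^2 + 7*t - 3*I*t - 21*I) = (t^2 - t*(6 + I) + 6*I)/(t^2 + t*(7 - 3*I) - 21*I)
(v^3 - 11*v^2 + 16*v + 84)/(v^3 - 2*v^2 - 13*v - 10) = (v^2 - 13*v + 42)/(v^2 - 4*v - 5)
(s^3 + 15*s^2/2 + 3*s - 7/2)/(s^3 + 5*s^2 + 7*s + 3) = (2*s^2 + 13*s - 7)/(2*(s^2 + 4*s + 3))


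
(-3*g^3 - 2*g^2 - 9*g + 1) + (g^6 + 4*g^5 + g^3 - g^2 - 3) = g^6 + 4*g^5 - 2*g^3 - 3*g^2 - 9*g - 2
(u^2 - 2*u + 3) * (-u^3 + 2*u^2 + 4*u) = -u^5 + 4*u^4 - 3*u^3 - 2*u^2 + 12*u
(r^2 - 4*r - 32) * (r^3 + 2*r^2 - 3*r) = r^5 - 2*r^4 - 43*r^3 - 52*r^2 + 96*r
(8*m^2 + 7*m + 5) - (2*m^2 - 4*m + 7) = 6*m^2 + 11*m - 2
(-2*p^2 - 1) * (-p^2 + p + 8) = 2*p^4 - 2*p^3 - 15*p^2 - p - 8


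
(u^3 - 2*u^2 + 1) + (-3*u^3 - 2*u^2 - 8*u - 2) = -2*u^3 - 4*u^2 - 8*u - 1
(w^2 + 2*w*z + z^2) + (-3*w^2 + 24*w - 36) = -2*w^2 + 2*w*z + 24*w + z^2 - 36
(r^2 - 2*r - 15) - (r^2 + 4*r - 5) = -6*r - 10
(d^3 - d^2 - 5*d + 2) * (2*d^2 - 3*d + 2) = 2*d^5 - 5*d^4 - 5*d^3 + 17*d^2 - 16*d + 4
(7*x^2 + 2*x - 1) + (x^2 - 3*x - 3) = 8*x^2 - x - 4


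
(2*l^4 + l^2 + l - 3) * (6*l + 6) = 12*l^5 + 12*l^4 + 6*l^3 + 12*l^2 - 12*l - 18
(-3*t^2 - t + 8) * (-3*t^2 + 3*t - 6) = 9*t^4 - 6*t^3 - 9*t^2 + 30*t - 48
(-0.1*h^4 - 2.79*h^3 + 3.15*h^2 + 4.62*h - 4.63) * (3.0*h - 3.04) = -0.3*h^5 - 8.066*h^4 + 17.9316*h^3 + 4.284*h^2 - 27.9348*h + 14.0752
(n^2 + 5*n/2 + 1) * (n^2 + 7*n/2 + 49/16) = n^4 + 6*n^3 + 205*n^2/16 + 357*n/32 + 49/16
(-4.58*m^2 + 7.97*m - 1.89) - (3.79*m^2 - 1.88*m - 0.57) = -8.37*m^2 + 9.85*m - 1.32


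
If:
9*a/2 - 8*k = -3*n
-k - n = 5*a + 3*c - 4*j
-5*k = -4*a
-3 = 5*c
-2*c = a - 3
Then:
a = 21/5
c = -3/5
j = 1261/200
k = 84/25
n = 133/50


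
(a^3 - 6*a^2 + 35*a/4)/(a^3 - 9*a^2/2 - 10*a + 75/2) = a*(2*a - 7)/(2*(a^2 - 2*a - 15))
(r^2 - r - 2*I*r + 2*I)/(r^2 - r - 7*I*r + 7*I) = (r - 2*I)/(r - 7*I)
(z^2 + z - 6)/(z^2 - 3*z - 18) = (z - 2)/(z - 6)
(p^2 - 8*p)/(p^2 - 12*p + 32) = p/(p - 4)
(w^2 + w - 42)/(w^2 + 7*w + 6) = (w^2 + w - 42)/(w^2 + 7*w + 6)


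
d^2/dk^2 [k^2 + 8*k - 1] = 2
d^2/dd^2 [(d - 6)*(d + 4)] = 2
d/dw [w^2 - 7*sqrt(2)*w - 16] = 2*w - 7*sqrt(2)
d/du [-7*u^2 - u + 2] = -14*u - 1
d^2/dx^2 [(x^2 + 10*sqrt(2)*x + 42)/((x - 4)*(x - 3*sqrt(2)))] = 2*(4*x^3 + 13*sqrt(2)*x^3 - 36*sqrt(2)*x^2 + 126*x^2 - 1224*x - 378*sqrt(2)*x + 1224*sqrt(2) + 2676)/(x^6 - 9*sqrt(2)*x^5 - 12*x^5 + 102*x^4 + 108*sqrt(2)*x^4 - 712*x^3 - 486*sqrt(2)*x^3 + 1224*sqrt(2)*x^2 + 2592*x^2 - 2592*sqrt(2)*x - 3456*x + 3456*sqrt(2))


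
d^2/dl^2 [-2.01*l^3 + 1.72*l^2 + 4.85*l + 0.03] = 3.44 - 12.06*l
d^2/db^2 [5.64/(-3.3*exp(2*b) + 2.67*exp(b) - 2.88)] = (-5.64*(6.6*exp(b) - 2.67)*(13.2*exp(b) - 5.34)*exp(b) + (74.448*exp(b) - 15.0588)*(3.3*exp(2*b) - 2.67*exp(b) + 2.88))*exp(b)/(3.3*exp(2*b) - 2.67*exp(b) + 2.88)^3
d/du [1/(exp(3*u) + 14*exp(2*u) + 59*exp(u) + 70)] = (-3*exp(2*u) - 28*exp(u) - 59)*exp(u)/(exp(3*u) + 14*exp(2*u) + 59*exp(u) + 70)^2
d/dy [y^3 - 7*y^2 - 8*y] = 3*y^2 - 14*y - 8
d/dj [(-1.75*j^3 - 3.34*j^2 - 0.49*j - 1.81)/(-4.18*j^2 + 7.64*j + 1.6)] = (7.315*j^4 - 26.74*j^3 - 35.9658*j^2 - 25.8196*j + 13.0444)/(17.4724*j^4 - 63.8704*j^3 + 44.9936*j^2 + 24.448*j + 2.56)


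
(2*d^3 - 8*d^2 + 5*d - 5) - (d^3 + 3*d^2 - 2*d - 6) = d^3 - 11*d^2 + 7*d + 1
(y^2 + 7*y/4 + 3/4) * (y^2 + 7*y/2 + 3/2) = y^4 + 21*y^3/4 + 67*y^2/8 + 21*y/4 + 9/8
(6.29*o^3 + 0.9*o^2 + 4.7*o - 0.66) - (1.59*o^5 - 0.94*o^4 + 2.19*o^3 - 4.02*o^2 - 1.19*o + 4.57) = -1.59*o^5 + 0.94*o^4 + 4.1*o^3 + 4.92*o^2 + 5.89*o - 5.23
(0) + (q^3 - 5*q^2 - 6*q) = q^3 - 5*q^2 - 6*q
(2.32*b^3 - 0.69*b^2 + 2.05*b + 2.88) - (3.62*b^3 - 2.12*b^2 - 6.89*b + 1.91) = -1.3*b^3 + 1.43*b^2 + 8.94*b + 0.97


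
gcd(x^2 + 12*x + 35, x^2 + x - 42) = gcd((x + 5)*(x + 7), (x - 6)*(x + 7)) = x + 7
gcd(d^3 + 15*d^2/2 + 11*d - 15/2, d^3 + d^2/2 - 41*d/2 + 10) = d^2 + 9*d/2 - 5/2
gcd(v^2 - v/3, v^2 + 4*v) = v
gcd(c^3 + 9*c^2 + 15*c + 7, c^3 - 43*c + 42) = c + 7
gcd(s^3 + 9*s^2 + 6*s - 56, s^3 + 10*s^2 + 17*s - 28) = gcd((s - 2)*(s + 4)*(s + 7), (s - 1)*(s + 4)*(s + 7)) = s^2 + 11*s + 28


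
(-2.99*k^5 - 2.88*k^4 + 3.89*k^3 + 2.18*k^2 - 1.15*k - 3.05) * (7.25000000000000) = -21.6775*k^5 - 20.88*k^4 + 28.2025*k^3 + 15.805*k^2 - 8.3375*k - 22.1125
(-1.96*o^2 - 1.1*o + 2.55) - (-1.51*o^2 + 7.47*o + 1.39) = -0.45*o^2 - 8.57*o + 1.16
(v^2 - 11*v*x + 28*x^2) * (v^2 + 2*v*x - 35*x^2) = v^4 - 9*v^3*x - 29*v^2*x^2 + 441*v*x^3 - 980*x^4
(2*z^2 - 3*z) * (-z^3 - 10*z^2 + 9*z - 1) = -2*z^5 - 17*z^4 + 48*z^3 - 29*z^2 + 3*z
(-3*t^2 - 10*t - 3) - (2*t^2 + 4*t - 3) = -5*t^2 - 14*t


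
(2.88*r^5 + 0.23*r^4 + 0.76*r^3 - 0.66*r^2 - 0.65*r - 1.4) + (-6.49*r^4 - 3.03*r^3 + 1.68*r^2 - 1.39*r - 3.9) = 2.88*r^5 - 6.26*r^4 - 2.27*r^3 + 1.02*r^2 - 2.04*r - 5.3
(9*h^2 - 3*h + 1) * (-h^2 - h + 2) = -9*h^4 - 6*h^3 + 20*h^2 - 7*h + 2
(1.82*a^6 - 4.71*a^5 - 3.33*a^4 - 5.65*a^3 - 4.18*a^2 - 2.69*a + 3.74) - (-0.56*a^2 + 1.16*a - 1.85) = 1.82*a^6 - 4.71*a^5 - 3.33*a^4 - 5.65*a^3 - 3.62*a^2 - 3.85*a + 5.59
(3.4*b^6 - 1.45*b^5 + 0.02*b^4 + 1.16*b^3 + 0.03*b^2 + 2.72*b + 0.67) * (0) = 0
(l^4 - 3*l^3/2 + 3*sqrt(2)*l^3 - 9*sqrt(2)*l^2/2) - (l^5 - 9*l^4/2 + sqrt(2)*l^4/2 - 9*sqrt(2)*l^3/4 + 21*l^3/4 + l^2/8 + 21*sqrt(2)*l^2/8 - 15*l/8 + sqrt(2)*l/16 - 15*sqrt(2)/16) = -l^5 - sqrt(2)*l^4/2 + 11*l^4/2 - 27*l^3/4 + 21*sqrt(2)*l^3/4 - 57*sqrt(2)*l^2/8 - l^2/8 - sqrt(2)*l/16 + 15*l/8 + 15*sqrt(2)/16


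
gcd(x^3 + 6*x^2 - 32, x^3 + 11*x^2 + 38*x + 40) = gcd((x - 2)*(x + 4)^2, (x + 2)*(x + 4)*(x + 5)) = x + 4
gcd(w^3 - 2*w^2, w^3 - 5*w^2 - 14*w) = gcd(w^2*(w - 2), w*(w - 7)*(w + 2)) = w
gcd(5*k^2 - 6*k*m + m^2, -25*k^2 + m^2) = 5*k - m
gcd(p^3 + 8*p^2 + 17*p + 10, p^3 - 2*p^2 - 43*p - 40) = p^2 + 6*p + 5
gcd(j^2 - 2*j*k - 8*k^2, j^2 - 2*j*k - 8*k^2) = j^2 - 2*j*k - 8*k^2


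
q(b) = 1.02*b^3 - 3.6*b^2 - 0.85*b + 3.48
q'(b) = 3.06*b^2 - 7.2*b - 0.85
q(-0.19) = 3.50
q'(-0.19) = 0.63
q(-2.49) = -32.47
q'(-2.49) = 36.05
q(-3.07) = -57.35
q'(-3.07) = 50.09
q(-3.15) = -61.44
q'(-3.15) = 52.19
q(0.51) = 2.25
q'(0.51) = -3.73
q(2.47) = -5.21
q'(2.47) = 0.03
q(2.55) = -5.18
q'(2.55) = 0.69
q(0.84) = 0.83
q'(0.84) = -4.74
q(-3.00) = -53.91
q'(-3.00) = 48.29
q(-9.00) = -1024.05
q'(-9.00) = 311.81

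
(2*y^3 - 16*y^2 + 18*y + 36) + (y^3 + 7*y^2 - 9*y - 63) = 3*y^3 - 9*y^2 + 9*y - 27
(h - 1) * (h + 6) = h^2 + 5*h - 6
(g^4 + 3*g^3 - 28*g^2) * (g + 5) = g^5 + 8*g^4 - 13*g^3 - 140*g^2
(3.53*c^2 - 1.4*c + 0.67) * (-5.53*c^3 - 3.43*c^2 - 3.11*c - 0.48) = -19.5209*c^5 - 4.3659*c^4 - 9.8814*c^3 + 0.361499999999999*c^2 - 1.4117*c - 0.3216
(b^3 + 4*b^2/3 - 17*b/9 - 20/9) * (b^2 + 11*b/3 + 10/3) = b^5 + 5*b^4 + 19*b^3/3 - 127*b^2/27 - 130*b/9 - 200/27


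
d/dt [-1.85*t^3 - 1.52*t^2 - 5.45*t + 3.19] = -5.55*t^2 - 3.04*t - 5.45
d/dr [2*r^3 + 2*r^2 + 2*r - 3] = 6*r^2 + 4*r + 2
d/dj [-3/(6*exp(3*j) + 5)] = 54*exp(3*j)/(6*exp(3*j) + 5)^2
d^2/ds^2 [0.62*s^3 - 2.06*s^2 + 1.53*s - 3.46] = 3.72*s - 4.12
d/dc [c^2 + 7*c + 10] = 2*c + 7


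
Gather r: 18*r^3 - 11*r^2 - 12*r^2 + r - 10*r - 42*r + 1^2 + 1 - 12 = 18*r^3 - 23*r^2 - 51*r - 10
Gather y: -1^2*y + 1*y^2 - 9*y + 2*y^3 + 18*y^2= 2*y^3 + 19*y^2 - 10*y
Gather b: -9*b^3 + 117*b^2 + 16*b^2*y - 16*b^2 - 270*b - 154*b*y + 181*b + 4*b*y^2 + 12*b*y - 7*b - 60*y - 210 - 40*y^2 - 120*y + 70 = -9*b^3 + b^2*(16*y + 101) + b*(4*y^2 - 142*y - 96) - 40*y^2 - 180*y - 140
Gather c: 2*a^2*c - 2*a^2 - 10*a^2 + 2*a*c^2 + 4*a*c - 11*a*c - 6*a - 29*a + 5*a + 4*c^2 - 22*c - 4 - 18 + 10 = -12*a^2 - 30*a + c^2*(2*a + 4) + c*(2*a^2 - 7*a - 22) - 12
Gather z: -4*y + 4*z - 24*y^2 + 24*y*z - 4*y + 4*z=-24*y^2 - 8*y + z*(24*y + 8)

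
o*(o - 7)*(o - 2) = o^3 - 9*o^2 + 14*o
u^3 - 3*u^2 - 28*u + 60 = (u - 6)*(u - 2)*(u + 5)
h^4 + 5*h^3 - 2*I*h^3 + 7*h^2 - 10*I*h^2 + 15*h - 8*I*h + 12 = (h + 1)*(h + 4)*(h - 3*I)*(h + I)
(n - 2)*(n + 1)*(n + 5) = n^3 + 4*n^2 - 7*n - 10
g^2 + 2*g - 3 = (g - 1)*(g + 3)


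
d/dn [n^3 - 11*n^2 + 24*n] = 3*n^2 - 22*n + 24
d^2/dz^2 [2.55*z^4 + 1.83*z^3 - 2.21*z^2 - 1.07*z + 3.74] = 30.6*z^2 + 10.98*z - 4.42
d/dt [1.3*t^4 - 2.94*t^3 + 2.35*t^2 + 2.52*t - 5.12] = 5.2*t^3 - 8.82*t^2 + 4.7*t + 2.52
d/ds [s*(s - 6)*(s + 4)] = 3*s^2 - 4*s - 24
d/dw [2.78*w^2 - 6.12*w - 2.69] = 5.56*w - 6.12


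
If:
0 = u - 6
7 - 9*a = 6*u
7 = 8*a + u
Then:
No Solution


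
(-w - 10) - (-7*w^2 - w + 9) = 7*w^2 - 19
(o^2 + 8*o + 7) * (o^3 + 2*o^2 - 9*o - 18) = o^5 + 10*o^4 + 14*o^3 - 76*o^2 - 207*o - 126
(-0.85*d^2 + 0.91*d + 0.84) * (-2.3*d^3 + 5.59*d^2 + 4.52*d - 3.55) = 1.955*d^5 - 6.8445*d^4 - 0.687099999999999*d^3 + 11.8263*d^2 + 0.566299999999999*d - 2.982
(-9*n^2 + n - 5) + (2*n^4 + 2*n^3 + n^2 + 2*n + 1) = 2*n^4 + 2*n^3 - 8*n^2 + 3*n - 4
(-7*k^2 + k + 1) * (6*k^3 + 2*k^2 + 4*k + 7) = -42*k^5 - 8*k^4 - 20*k^3 - 43*k^2 + 11*k + 7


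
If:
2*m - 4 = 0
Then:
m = 2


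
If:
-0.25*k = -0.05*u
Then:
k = 0.2*u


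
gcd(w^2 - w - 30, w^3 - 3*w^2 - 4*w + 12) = 1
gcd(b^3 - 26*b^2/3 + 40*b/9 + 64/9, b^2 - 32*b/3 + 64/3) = b - 8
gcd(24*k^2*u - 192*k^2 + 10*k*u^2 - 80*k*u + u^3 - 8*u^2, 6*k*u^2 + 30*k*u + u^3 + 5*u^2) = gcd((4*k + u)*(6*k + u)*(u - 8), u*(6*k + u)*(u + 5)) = 6*k + u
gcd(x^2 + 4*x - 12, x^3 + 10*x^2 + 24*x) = x + 6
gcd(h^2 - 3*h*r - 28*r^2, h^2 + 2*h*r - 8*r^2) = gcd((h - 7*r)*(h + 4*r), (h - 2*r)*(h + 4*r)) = h + 4*r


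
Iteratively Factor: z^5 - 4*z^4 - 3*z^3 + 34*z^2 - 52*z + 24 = (z - 2)*(z^4 - 2*z^3 - 7*z^2 + 20*z - 12) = (z - 2)^2*(z^3 - 7*z + 6) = (z - 2)^2*(z - 1)*(z^2 + z - 6) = (z - 2)^3*(z - 1)*(z + 3)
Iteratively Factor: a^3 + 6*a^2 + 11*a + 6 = (a + 3)*(a^2 + 3*a + 2) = (a + 1)*(a + 3)*(a + 2)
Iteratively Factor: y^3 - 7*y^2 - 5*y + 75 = (y + 3)*(y^2 - 10*y + 25) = (y - 5)*(y + 3)*(y - 5)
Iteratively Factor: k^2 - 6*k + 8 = (k - 4)*(k - 2)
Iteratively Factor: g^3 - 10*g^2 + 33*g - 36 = (g - 3)*(g^2 - 7*g + 12) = (g - 4)*(g - 3)*(g - 3)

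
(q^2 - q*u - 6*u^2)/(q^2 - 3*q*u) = (q + 2*u)/q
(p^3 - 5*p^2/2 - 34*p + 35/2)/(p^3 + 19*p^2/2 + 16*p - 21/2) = (p^2 - 2*p - 35)/(p^2 + 10*p + 21)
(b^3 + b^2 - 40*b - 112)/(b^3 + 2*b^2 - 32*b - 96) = (b - 7)/(b - 6)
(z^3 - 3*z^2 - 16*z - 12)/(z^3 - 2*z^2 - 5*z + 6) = (z^2 - 5*z - 6)/(z^2 - 4*z + 3)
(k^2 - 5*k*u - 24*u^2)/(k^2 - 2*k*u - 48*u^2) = (k + 3*u)/(k + 6*u)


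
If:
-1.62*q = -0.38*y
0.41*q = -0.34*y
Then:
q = 0.00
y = 0.00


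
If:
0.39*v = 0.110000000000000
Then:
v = 0.28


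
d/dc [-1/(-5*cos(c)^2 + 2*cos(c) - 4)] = 2*(5*cos(c) - 1)*sin(c)/(5*cos(c)^2 - 2*cos(c) + 4)^2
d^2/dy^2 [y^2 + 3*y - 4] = 2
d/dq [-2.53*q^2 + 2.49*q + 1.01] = 2.49 - 5.06*q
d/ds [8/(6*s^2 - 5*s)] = 8*(5 - 12*s)/(s^2*(6*s - 5)^2)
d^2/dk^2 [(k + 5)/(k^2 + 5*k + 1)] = 2*((k + 5)*(2*k + 5)^2 - (3*k + 10)*(k^2 + 5*k + 1))/(k^2 + 5*k + 1)^3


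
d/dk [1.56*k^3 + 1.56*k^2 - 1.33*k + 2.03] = 4.68*k^2 + 3.12*k - 1.33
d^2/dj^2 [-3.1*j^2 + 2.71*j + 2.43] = -6.20000000000000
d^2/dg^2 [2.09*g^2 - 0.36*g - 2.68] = 4.18000000000000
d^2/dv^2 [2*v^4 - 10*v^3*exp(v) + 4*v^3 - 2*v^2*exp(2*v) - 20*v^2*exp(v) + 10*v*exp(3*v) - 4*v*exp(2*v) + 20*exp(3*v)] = -10*v^3*exp(v) - 8*v^2*exp(2*v) - 80*v^2*exp(v) + 24*v^2 + 90*v*exp(3*v) - 32*v*exp(2*v) - 140*v*exp(v) + 24*v + 240*exp(3*v) - 20*exp(2*v) - 40*exp(v)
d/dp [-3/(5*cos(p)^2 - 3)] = -60*sin(2*p)/(5*cos(2*p) - 1)^2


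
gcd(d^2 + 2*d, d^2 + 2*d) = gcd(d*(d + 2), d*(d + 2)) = d^2 + 2*d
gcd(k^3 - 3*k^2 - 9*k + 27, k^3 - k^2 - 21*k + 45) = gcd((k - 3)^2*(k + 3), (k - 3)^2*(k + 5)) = k^2 - 6*k + 9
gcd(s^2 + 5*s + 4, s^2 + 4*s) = s + 4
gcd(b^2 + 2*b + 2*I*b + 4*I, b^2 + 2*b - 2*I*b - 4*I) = b + 2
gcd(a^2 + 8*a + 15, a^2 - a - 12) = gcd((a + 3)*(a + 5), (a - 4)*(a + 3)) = a + 3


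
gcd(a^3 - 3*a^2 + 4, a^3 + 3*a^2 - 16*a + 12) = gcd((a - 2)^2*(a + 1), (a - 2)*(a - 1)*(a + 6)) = a - 2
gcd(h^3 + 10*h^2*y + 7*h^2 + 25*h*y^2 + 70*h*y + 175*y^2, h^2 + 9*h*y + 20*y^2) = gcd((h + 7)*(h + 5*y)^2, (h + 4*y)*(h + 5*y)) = h + 5*y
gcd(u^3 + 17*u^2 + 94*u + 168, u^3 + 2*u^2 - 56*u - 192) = u^2 + 10*u + 24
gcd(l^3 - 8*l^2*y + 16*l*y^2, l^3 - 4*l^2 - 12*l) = l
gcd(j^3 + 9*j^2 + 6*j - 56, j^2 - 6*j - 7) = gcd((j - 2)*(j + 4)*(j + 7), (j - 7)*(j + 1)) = 1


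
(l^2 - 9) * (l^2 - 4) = l^4 - 13*l^2 + 36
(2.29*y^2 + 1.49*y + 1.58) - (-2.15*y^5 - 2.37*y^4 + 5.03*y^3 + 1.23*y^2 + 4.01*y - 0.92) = 2.15*y^5 + 2.37*y^4 - 5.03*y^3 + 1.06*y^2 - 2.52*y + 2.5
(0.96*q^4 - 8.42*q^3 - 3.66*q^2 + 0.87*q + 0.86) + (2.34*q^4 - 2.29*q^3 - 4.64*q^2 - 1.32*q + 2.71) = 3.3*q^4 - 10.71*q^3 - 8.3*q^2 - 0.45*q + 3.57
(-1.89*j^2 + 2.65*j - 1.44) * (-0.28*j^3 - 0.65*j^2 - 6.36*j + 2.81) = 0.5292*j^5 + 0.4865*j^4 + 10.7011*j^3 - 21.2289*j^2 + 16.6049*j - 4.0464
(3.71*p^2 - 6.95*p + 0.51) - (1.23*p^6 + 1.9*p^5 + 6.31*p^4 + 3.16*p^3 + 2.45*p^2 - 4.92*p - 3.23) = -1.23*p^6 - 1.9*p^5 - 6.31*p^4 - 3.16*p^3 + 1.26*p^2 - 2.03*p + 3.74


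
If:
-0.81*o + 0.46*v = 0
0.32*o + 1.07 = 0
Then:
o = -3.34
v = -5.89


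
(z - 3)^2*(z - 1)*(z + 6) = z^4 - z^3 - 27*z^2 + 81*z - 54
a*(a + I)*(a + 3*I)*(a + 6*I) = a^4 + 10*I*a^3 - 27*a^2 - 18*I*a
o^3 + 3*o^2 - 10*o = o*(o - 2)*(o + 5)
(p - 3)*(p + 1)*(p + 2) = p^3 - 7*p - 6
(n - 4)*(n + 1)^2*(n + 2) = n^4 - 11*n^2 - 18*n - 8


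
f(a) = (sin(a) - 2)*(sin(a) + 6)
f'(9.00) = -4.40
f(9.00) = -10.18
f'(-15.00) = -2.05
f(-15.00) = -14.18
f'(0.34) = 4.40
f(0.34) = -10.55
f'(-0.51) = 2.64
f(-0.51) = -13.71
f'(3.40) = -3.37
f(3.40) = -12.96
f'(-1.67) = -0.20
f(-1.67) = -14.99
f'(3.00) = -4.24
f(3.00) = -11.42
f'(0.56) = 4.29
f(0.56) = -9.59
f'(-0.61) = 2.34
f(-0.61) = -13.96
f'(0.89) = 3.50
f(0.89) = -8.29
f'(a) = (sin(a) - 2)*cos(a) + (sin(a) + 6)*cos(a) = 2*(sin(a) + 2)*cos(a)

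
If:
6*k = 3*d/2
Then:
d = 4*k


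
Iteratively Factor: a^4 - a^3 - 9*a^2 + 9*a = (a - 1)*(a^3 - 9*a) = (a - 1)*(a + 3)*(a^2 - 3*a) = a*(a - 1)*(a + 3)*(a - 3)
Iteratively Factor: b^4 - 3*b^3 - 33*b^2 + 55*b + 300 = (b + 3)*(b^3 - 6*b^2 - 15*b + 100) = (b - 5)*(b + 3)*(b^2 - b - 20) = (b - 5)^2*(b + 3)*(b + 4)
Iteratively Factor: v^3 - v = (v + 1)*(v^2 - v) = (v - 1)*(v + 1)*(v)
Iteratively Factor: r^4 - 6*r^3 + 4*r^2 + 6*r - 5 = (r - 1)*(r^3 - 5*r^2 - r + 5) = (r - 1)^2*(r^2 - 4*r - 5) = (r - 5)*(r - 1)^2*(r + 1)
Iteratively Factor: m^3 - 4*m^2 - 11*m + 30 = (m - 2)*(m^2 - 2*m - 15) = (m - 5)*(m - 2)*(m + 3)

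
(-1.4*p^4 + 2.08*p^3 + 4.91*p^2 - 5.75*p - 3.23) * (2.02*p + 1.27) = -2.828*p^5 + 2.4236*p^4 + 12.5598*p^3 - 5.3793*p^2 - 13.8271*p - 4.1021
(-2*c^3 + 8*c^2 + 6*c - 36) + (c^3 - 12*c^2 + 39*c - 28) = -c^3 - 4*c^2 + 45*c - 64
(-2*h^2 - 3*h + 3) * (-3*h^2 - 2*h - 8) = 6*h^4 + 13*h^3 + 13*h^2 + 18*h - 24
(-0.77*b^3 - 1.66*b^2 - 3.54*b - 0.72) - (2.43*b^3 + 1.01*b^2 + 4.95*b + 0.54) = -3.2*b^3 - 2.67*b^2 - 8.49*b - 1.26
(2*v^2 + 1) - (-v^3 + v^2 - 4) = v^3 + v^2 + 5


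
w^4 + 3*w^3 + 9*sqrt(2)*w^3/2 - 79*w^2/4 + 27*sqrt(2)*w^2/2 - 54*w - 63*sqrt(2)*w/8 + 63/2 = (w - 1/2)*(w + 7/2)*(w - 3*sqrt(2)/2)*(w + 6*sqrt(2))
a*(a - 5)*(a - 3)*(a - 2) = a^4 - 10*a^3 + 31*a^2 - 30*a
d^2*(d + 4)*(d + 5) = d^4 + 9*d^3 + 20*d^2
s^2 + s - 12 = (s - 3)*(s + 4)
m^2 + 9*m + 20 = (m + 4)*(m + 5)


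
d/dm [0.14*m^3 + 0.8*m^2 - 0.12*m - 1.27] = 0.42*m^2 + 1.6*m - 0.12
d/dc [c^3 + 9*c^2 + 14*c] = 3*c^2 + 18*c + 14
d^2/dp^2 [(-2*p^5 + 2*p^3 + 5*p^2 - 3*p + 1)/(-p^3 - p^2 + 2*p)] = 2*(2*p^9 + 6*p^8 - 6*p^7 - 35*p^6 + 45*p^5 - 27*p^4 - 17*p^3 + 3*p^2 + 6*p - 4)/(p^3*(p^6 + 3*p^5 - 3*p^4 - 11*p^3 + 6*p^2 + 12*p - 8))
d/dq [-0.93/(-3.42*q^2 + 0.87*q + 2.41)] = (0.8091 - 6.3612*q)/(-3.42*q^2 + 0.87*q + 2.41)^2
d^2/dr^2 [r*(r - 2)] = 2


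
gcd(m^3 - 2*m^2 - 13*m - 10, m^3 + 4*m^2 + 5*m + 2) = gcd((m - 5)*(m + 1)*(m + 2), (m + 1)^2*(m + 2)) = m^2 + 3*m + 2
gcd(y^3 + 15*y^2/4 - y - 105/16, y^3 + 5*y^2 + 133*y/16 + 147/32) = y + 3/2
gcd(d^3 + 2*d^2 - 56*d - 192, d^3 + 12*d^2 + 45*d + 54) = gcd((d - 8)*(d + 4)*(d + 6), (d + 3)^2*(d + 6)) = d + 6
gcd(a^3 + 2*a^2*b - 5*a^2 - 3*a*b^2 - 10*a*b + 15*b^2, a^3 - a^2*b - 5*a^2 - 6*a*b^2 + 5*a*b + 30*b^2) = a - 5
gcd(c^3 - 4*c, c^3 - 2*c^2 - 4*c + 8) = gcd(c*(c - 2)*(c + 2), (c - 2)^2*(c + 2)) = c^2 - 4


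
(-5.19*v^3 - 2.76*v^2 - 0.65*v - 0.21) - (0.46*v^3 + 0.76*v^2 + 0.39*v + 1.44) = -5.65*v^3 - 3.52*v^2 - 1.04*v - 1.65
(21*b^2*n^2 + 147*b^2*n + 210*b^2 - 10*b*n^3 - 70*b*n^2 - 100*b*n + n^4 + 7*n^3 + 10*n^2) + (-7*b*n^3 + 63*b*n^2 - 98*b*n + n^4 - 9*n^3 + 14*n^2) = 21*b^2*n^2 + 147*b^2*n + 210*b^2 - 17*b*n^3 - 7*b*n^2 - 198*b*n + 2*n^4 - 2*n^3 + 24*n^2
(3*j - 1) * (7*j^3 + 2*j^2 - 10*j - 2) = 21*j^4 - j^3 - 32*j^2 + 4*j + 2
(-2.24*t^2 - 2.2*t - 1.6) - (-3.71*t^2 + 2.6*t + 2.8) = 1.47*t^2 - 4.8*t - 4.4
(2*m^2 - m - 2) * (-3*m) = -6*m^3 + 3*m^2 + 6*m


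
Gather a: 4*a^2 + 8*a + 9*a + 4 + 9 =4*a^2 + 17*a + 13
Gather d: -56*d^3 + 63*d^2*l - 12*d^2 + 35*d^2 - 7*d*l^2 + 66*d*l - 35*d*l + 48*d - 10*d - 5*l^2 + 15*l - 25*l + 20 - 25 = -56*d^3 + d^2*(63*l + 23) + d*(-7*l^2 + 31*l + 38) - 5*l^2 - 10*l - 5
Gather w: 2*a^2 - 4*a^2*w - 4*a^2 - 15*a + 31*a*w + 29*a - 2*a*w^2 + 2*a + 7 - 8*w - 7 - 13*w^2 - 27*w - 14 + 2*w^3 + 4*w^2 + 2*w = -2*a^2 + 16*a + 2*w^3 + w^2*(-2*a - 9) + w*(-4*a^2 + 31*a - 33) - 14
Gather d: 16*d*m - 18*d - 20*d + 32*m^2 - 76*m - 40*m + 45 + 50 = d*(16*m - 38) + 32*m^2 - 116*m + 95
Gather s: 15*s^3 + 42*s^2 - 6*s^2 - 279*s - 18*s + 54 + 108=15*s^3 + 36*s^2 - 297*s + 162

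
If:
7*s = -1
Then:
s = -1/7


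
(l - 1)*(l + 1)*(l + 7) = l^3 + 7*l^2 - l - 7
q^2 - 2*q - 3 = (q - 3)*(q + 1)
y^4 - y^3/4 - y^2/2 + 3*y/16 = y*(y - 1/2)^2*(y + 3/4)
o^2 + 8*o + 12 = (o + 2)*(o + 6)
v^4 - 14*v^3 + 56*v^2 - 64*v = v*(v - 8)*(v - 4)*(v - 2)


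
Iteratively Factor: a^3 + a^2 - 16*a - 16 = (a + 4)*(a^2 - 3*a - 4) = (a + 1)*(a + 4)*(a - 4)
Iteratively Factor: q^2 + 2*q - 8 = (q + 4)*(q - 2)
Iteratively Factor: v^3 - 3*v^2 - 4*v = (v + 1)*(v^2 - 4*v) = v*(v + 1)*(v - 4)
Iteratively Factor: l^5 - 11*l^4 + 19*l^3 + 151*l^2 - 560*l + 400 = (l + 4)*(l^4 - 15*l^3 + 79*l^2 - 165*l + 100) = (l - 5)*(l + 4)*(l^3 - 10*l^2 + 29*l - 20) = (l - 5)^2*(l + 4)*(l^2 - 5*l + 4) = (l - 5)^2*(l - 4)*(l + 4)*(l - 1)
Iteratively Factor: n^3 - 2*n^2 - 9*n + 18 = (n - 3)*(n^2 + n - 6) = (n - 3)*(n - 2)*(n + 3)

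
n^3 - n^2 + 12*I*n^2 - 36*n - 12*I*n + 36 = (n - 1)*(n + 6*I)^2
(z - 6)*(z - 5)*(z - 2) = z^3 - 13*z^2 + 52*z - 60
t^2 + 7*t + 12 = (t + 3)*(t + 4)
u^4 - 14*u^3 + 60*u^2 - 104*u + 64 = (u - 8)*(u - 2)^3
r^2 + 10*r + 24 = (r + 4)*(r + 6)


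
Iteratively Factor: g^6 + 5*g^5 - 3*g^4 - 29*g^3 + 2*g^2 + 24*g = (g + 1)*(g^5 + 4*g^4 - 7*g^3 - 22*g^2 + 24*g) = g*(g + 1)*(g^4 + 4*g^3 - 7*g^2 - 22*g + 24) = g*(g - 1)*(g + 1)*(g^3 + 5*g^2 - 2*g - 24) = g*(g - 2)*(g - 1)*(g + 1)*(g^2 + 7*g + 12) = g*(g - 2)*(g - 1)*(g + 1)*(g + 3)*(g + 4)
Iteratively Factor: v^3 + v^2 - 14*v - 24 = (v + 2)*(v^2 - v - 12) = (v - 4)*(v + 2)*(v + 3)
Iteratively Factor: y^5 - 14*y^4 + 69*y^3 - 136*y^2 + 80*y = (y - 4)*(y^4 - 10*y^3 + 29*y^2 - 20*y) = (y - 4)^2*(y^3 - 6*y^2 + 5*y) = y*(y - 4)^2*(y^2 - 6*y + 5) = y*(y - 5)*(y - 4)^2*(y - 1)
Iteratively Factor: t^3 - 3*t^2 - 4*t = (t - 4)*(t^2 + t) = t*(t - 4)*(t + 1)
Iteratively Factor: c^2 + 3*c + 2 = (c + 1)*(c + 2)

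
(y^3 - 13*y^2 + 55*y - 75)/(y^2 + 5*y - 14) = (y^3 - 13*y^2 + 55*y - 75)/(y^2 + 5*y - 14)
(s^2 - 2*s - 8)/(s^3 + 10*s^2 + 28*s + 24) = (s - 4)/(s^2 + 8*s + 12)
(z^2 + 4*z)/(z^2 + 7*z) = (z + 4)/(z + 7)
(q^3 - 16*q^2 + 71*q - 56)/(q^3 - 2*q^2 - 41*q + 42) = (q - 8)/(q + 6)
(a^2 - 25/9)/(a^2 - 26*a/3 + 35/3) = (a + 5/3)/(a - 7)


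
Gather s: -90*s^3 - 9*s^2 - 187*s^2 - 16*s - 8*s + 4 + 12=-90*s^3 - 196*s^2 - 24*s + 16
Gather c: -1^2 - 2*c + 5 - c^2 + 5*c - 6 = -c^2 + 3*c - 2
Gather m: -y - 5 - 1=-y - 6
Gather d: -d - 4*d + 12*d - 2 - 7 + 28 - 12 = 7*d + 7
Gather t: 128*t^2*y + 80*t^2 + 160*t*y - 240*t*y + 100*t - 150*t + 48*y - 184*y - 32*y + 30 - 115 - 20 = t^2*(128*y + 80) + t*(-80*y - 50) - 168*y - 105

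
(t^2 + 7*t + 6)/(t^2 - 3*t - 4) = (t + 6)/(t - 4)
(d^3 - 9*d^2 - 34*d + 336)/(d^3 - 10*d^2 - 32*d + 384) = (d - 7)/(d - 8)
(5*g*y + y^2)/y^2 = (5*g + y)/y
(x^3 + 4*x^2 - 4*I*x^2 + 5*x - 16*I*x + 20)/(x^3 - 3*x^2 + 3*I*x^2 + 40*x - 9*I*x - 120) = (x^2 + x*(4 + I) + 4*I)/(x^2 + x*(-3 + 8*I) - 24*I)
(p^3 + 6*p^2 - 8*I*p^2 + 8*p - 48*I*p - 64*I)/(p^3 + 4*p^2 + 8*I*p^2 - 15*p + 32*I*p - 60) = (p^2 + p*(2 - 8*I) - 16*I)/(p^2 + 8*I*p - 15)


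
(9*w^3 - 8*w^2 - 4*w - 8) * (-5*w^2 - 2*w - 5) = -45*w^5 + 22*w^4 - 9*w^3 + 88*w^2 + 36*w + 40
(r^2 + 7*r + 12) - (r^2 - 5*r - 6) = 12*r + 18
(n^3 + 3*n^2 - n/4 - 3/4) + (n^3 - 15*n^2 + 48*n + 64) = 2*n^3 - 12*n^2 + 191*n/4 + 253/4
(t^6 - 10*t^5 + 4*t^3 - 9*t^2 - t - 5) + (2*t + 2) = t^6 - 10*t^5 + 4*t^3 - 9*t^2 + t - 3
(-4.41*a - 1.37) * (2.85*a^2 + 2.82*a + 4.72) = -12.5685*a^3 - 16.3407*a^2 - 24.6786*a - 6.4664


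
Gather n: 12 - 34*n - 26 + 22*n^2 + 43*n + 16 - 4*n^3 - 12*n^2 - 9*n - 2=-4*n^3 + 10*n^2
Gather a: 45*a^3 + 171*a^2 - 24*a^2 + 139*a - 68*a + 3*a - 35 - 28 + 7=45*a^3 + 147*a^2 + 74*a - 56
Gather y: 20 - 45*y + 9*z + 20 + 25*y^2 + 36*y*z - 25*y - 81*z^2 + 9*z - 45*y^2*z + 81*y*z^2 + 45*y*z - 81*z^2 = y^2*(25 - 45*z) + y*(81*z^2 + 81*z - 70) - 162*z^2 + 18*z + 40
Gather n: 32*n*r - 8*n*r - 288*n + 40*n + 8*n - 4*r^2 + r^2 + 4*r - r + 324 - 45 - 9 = n*(24*r - 240) - 3*r^2 + 3*r + 270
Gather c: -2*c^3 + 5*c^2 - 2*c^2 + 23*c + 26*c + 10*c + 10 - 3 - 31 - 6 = -2*c^3 + 3*c^2 + 59*c - 30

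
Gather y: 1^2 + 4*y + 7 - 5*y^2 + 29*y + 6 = -5*y^2 + 33*y + 14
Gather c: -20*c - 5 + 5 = -20*c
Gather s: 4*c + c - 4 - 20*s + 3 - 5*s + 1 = 5*c - 25*s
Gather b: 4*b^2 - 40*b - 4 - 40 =4*b^2 - 40*b - 44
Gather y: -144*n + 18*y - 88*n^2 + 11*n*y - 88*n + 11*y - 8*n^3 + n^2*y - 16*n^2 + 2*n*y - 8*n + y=-8*n^3 - 104*n^2 - 240*n + y*(n^2 + 13*n + 30)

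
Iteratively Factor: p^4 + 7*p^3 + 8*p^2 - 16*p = (p - 1)*(p^3 + 8*p^2 + 16*p) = p*(p - 1)*(p^2 + 8*p + 16) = p*(p - 1)*(p + 4)*(p + 4)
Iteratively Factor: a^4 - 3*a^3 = (a)*(a^3 - 3*a^2) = a*(a - 3)*(a^2) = a^2*(a - 3)*(a)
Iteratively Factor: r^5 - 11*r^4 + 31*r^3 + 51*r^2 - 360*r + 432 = (r - 3)*(r^4 - 8*r^3 + 7*r^2 + 72*r - 144) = (r - 3)*(r + 3)*(r^3 - 11*r^2 + 40*r - 48) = (r - 3)^2*(r + 3)*(r^2 - 8*r + 16) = (r - 4)*(r - 3)^2*(r + 3)*(r - 4)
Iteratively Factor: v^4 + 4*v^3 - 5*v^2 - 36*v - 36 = (v - 3)*(v^3 + 7*v^2 + 16*v + 12) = (v - 3)*(v + 3)*(v^2 + 4*v + 4) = (v - 3)*(v + 2)*(v + 3)*(v + 2)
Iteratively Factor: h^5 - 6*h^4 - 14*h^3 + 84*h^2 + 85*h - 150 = (h - 5)*(h^4 - h^3 - 19*h^2 - 11*h + 30) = (h - 5)*(h + 2)*(h^3 - 3*h^2 - 13*h + 15) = (h - 5)*(h - 1)*(h + 2)*(h^2 - 2*h - 15) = (h - 5)*(h - 1)*(h + 2)*(h + 3)*(h - 5)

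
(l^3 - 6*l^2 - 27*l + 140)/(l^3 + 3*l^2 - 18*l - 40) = (l - 7)/(l + 2)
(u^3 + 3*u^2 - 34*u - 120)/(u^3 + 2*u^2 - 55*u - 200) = (u^2 - 2*u - 24)/(u^2 - 3*u - 40)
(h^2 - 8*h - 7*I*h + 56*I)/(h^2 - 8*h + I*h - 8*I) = (h - 7*I)/(h + I)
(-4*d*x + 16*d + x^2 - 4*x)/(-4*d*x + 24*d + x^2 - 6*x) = (x - 4)/(x - 6)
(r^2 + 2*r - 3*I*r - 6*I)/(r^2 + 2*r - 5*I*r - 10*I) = (r - 3*I)/(r - 5*I)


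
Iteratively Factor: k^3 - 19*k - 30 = (k - 5)*(k^2 + 5*k + 6) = (k - 5)*(k + 2)*(k + 3)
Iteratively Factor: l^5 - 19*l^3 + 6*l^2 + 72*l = (l - 3)*(l^4 + 3*l^3 - 10*l^2 - 24*l) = (l - 3)*(l + 2)*(l^3 + l^2 - 12*l) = l*(l - 3)*(l + 2)*(l^2 + l - 12) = l*(l - 3)^2*(l + 2)*(l + 4)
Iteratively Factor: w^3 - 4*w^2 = (w - 4)*(w^2) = w*(w - 4)*(w)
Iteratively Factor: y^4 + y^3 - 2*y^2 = (y)*(y^3 + y^2 - 2*y) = y*(y + 2)*(y^2 - y) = y^2*(y + 2)*(y - 1)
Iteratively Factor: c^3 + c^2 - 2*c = (c - 1)*(c^2 + 2*c) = c*(c - 1)*(c + 2)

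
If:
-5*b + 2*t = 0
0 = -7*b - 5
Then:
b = -5/7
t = -25/14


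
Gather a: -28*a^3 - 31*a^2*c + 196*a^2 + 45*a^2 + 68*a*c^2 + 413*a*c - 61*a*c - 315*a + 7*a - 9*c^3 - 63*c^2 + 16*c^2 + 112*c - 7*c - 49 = -28*a^3 + a^2*(241 - 31*c) + a*(68*c^2 + 352*c - 308) - 9*c^3 - 47*c^2 + 105*c - 49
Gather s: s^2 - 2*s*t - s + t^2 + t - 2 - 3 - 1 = s^2 + s*(-2*t - 1) + t^2 + t - 6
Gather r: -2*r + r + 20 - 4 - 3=13 - r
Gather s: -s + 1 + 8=9 - s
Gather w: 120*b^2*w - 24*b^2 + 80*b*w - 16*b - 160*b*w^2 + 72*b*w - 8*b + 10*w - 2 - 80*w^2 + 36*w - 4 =-24*b^2 - 24*b + w^2*(-160*b - 80) + w*(120*b^2 + 152*b + 46) - 6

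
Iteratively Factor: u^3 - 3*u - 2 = (u - 2)*(u^2 + 2*u + 1) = (u - 2)*(u + 1)*(u + 1)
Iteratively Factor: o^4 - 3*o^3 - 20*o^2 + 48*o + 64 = (o - 4)*(o^3 + o^2 - 16*o - 16) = (o - 4)^2*(o^2 + 5*o + 4) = (o - 4)^2*(o + 4)*(o + 1)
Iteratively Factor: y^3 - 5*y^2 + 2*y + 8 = (y + 1)*(y^2 - 6*y + 8) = (y - 2)*(y + 1)*(y - 4)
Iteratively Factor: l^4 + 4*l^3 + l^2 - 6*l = (l + 3)*(l^3 + l^2 - 2*l) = l*(l + 3)*(l^2 + l - 2) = l*(l + 2)*(l + 3)*(l - 1)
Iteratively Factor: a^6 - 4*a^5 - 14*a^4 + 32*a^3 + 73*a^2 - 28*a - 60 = (a - 3)*(a^5 - a^4 - 17*a^3 - 19*a^2 + 16*a + 20) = (a - 3)*(a - 1)*(a^4 - 17*a^2 - 36*a - 20) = (a - 3)*(a - 1)*(a + 2)*(a^3 - 2*a^2 - 13*a - 10) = (a - 3)*(a - 1)*(a + 1)*(a + 2)*(a^2 - 3*a - 10) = (a - 3)*(a - 1)*(a + 1)*(a + 2)^2*(a - 5)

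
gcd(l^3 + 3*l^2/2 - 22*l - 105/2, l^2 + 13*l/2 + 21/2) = l^2 + 13*l/2 + 21/2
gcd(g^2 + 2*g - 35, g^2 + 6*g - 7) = g + 7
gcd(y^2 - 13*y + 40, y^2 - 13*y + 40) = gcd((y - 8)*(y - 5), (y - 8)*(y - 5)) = y^2 - 13*y + 40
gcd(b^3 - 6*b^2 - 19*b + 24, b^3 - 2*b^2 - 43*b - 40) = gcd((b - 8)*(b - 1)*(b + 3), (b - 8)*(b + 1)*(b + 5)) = b - 8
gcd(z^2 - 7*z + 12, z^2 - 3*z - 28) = 1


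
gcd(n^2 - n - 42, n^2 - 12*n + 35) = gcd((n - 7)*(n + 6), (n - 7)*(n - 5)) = n - 7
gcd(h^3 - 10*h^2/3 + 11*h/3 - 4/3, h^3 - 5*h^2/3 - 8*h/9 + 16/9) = h - 4/3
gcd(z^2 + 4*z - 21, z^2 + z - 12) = z - 3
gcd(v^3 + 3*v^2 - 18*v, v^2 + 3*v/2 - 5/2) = 1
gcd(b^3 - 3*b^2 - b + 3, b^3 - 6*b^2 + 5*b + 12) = b^2 - 2*b - 3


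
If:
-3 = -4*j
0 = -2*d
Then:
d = 0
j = 3/4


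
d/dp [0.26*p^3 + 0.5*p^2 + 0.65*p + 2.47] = 0.78*p^2 + 1.0*p + 0.65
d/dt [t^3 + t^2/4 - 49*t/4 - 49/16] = 3*t^2 + t/2 - 49/4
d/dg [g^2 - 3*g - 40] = 2*g - 3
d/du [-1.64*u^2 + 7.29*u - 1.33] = 7.29 - 3.28*u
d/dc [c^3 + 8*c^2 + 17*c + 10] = 3*c^2 + 16*c + 17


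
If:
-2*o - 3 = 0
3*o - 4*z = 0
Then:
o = -3/2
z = -9/8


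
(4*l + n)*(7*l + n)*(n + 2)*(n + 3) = 28*l^2*n^2 + 140*l^2*n + 168*l^2 + 11*l*n^3 + 55*l*n^2 + 66*l*n + n^4 + 5*n^3 + 6*n^2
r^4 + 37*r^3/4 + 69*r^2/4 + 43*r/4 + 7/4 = (r + 1/4)*(r + 1)^2*(r + 7)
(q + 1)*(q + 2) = q^2 + 3*q + 2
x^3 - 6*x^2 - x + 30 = (x - 5)*(x - 3)*(x + 2)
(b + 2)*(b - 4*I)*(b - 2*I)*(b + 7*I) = b^4 + 2*b^3 + I*b^3 + 34*b^2 + 2*I*b^2 + 68*b - 56*I*b - 112*I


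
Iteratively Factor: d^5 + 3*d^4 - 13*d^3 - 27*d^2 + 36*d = (d - 3)*(d^4 + 6*d^3 + 5*d^2 - 12*d) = (d - 3)*(d + 4)*(d^3 + 2*d^2 - 3*d) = (d - 3)*(d - 1)*(d + 4)*(d^2 + 3*d) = d*(d - 3)*(d - 1)*(d + 4)*(d + 3)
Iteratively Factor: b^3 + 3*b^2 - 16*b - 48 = (b + 4)*(b^2 - b - 12) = (b + 3)*(b + 4)*(b - 4)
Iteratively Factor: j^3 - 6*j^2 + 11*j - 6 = (j - 3)*(j^2 - 3*j + 2) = (j - 3)*(j - 2)*(j - 1)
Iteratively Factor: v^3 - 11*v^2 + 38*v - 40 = (v - 5)*(v^2 - 6*v + 8) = (v - 5)*(v - 4)*(v - 2)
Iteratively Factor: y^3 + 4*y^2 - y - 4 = (y + 4)*(y^2 - 1) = (y + 1)*(y + 4)*(y - 1)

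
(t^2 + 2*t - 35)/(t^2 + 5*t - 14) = (t - 5)/(t - 2)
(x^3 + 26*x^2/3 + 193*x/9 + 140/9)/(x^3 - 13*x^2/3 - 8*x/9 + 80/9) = (3*x^2 + 22*x + 35)/(3*x^2 - 17*x + 20)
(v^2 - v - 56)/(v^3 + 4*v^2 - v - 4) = (v^2 - v - 56)/(v^3 + 4*v^2 - v - 4)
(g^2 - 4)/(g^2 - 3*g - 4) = (4 - g^2)/(-g^2 + 3*g + 4)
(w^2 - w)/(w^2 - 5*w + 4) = w/(w - 4)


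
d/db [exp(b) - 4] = exp(b)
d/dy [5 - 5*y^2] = -10*y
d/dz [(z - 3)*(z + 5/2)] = 2*z - 1/2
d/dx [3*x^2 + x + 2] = 6*x + 1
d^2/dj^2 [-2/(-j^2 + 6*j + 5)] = 4*(j^2 - 6*j - 4*(j - 3)^2 - 5)/(-j^2 + 6*j + 5)^3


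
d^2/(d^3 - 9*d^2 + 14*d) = d/(d^2 - 9*d + 14)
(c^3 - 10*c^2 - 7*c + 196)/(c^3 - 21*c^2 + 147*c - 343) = (c + 4)/(c - 7)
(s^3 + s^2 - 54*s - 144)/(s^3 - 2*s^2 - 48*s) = (s + 3)/s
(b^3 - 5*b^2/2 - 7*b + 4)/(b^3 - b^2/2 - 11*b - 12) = (2*b - 1)/(2*b + 3)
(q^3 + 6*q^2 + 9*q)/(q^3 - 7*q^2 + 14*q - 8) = q*(q^2 + 6*q + 9)/(q^3 - 7*q^2 + 14*q - 8)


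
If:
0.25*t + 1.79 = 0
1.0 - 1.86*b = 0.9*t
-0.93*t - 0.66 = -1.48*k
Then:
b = 4.00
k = -4.05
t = -7.16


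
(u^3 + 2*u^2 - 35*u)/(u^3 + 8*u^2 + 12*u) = (u^2 + 2*u - 35)/(u^2 + 8*u + 12)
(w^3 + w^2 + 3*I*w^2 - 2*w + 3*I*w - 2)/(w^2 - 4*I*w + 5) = (w^2 + w*(1 + 2*I) + 2*I)/(w - 5*I)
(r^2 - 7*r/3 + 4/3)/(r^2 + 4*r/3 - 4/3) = (3*r^2 - 7*r + 4)/(3*r^2 + 4*r - 4)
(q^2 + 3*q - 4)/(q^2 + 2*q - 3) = (q + 4)/(q + 3)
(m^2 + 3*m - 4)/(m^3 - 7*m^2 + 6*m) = (m + 4)/(m*(m - 6))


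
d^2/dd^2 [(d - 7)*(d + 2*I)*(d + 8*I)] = 6*d - 14 + 20*I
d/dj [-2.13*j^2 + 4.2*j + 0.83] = 4.2 - 4.26*j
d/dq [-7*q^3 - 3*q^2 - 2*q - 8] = -21*q^2 - 6*q - 2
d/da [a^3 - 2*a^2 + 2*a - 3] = 3*a^2 - 4*a + 2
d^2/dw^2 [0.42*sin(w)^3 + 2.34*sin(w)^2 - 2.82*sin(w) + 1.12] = 2.505*sin(w) + 0.945*sin(3*w) + 4.68*cos(2*w)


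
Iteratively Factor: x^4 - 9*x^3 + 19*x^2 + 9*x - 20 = (x + 1)*(x^3 - 10*x^2 + 29*x - 20) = (x - 4)*(x + 1)*(x^2 - 6*x + 5) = (x - 5)*(x - 4)*(x + 1)*(x - 1)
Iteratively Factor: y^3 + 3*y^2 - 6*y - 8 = (y - 2)*(y^2 + 5*y + 4) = (y - 2)*(y + 4)*(y + 1)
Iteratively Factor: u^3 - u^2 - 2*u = (u - 2)*(u^2 + u) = u*(u - 2)*(u + 1)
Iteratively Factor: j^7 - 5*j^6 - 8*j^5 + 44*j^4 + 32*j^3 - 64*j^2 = (j + 2)*(j^6 - 7*j^5 + 6*j^4 + 32*j^3 - 32*j^2) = (j - 4)*(j + 2)*(j^5 - 3*j^4 - 6*j^3 + 8*j^2) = (j - 4)*(j - 1)*(j + 2)*(j^4 - 2*j^3 - 8*j^2) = j*(j - 4)*(j - 1)*(j + 2)*(j^3 - 2*j^2 - 8*j) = j^2*(j - 4)*(j - 1)*(j + 2)*(j^2 - 2*j - 8) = j^2*(j - 4)^2*(j - 1)*(j + 2)*(j + 2)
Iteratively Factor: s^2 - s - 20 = (s - 5)*(s + 4)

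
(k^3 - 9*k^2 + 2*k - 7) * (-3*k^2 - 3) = -3*k^5 + 27*k^4 - 9*k^3 + 48*k^2 - 6*k + 21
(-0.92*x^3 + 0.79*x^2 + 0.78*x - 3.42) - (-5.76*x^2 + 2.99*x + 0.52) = -0.92*x^3 + 6.55*x^2 - 2.21*x - 3.94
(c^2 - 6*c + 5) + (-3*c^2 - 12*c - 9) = -2*c^2 - 18*c - 4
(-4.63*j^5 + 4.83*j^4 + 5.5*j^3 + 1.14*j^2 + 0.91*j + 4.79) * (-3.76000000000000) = 17.4088*j^5 - 18.1608*j^4 - 20.68*j^3 - 4.2864*j^2 - 3.4216*j - 18.0104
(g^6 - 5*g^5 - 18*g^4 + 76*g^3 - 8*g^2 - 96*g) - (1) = g^6 - 5*g^5 - 18*g^4 + 76*g^3 - 8*g^2 - 96*g - 1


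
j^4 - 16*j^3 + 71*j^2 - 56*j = j*(j - 8)*(j - 7)*(j - 1)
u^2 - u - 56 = (u - 8)*(u + 7)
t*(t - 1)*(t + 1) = t^3 - t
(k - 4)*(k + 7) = k^2 + 3*k - 28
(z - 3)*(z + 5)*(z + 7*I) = z^3 + 2*z^2 + 7*I*z^2 - 15*z + 14*I*z - 105*I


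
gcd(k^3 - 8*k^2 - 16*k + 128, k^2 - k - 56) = k - 8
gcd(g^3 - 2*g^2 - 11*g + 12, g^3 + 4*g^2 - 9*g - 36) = g + 3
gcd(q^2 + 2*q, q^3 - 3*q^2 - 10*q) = q^2 + 2*q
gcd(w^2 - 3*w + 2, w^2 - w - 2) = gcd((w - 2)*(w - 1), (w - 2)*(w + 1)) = w - 2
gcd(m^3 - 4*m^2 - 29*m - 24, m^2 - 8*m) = m - 8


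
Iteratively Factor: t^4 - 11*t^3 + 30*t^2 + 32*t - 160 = (t + 2)*(t^3 - 13*t^2 + 56*t - 80) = (t - 4)*(t + 2)*(t^2 - 9*t + 20) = (t - 5)*(t - 4)*(t + 2)*(t - 4)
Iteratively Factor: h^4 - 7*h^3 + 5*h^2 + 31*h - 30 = (h - 3)*(h^3 - 4*h^2 - 7*h + 10) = (h - 5)*(h - 3)*(h^2 + h - 2) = (h - 5)*(h - 3)*(h + 2)*(h - 1)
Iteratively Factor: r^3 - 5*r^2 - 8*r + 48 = (r + 3)*(r^2 - 8*r + 16) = (r - 4)*(r + 3)*(r - 4)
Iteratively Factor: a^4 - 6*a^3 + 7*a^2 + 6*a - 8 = (a - 4)*(a^3 - 2*a^2 - a + 2) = (a - 4)*(a - 1)*(a^2 - a - 2) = (a - 4)*(a - 2)*(a - 1)*(a + 1)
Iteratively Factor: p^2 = (p)*(p)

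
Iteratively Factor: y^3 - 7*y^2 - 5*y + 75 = (y - 5)*(y^2 - 2*y - 15) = (y - 5)*(y + 3)*(y - 5)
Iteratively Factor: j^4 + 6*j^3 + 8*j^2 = (j + 2)*(j^3 + 4*j^2) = (j + 2)*(j + 4)*(j^2) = j*(j + 2)*(j + 4)*(j)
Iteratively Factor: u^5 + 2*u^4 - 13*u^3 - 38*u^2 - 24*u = (u + 1)*(u^4 + u^3 - 14*u^2 - 24*u) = u*(u + 1)*(u^3 + u^2 - 14*u - 24) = u*(u + 1)*(u + 3)*(u^2 - 2*u - 8) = u*(u + 1)*(u + 2)*(u + 3)*(u - 4)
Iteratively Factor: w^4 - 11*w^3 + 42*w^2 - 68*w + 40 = (w - 2)*(w^3 - 9*w^2 + 24*w - 20) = (w - 2)^2*(w^2 - 7*w + 10) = (w - 5)*(w - 2)^2*(w - 2)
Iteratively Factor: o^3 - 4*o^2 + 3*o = (o - 1)*(o^2 - 3*o) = o*(o - 1)*(o - 3)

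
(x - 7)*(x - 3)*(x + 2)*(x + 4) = x^4 - 4*x^3 - 31*x^2 + 46*x + 168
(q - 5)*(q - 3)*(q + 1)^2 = q^4 - 6*q^3 + 22*q + 15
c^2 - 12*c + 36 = (c - 6)^2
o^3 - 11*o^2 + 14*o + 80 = (o - 8)*(o - 5)*(o + 2)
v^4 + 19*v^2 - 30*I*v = v*(v - 3*I)*(v - 2*I)*(v + 5*I)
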